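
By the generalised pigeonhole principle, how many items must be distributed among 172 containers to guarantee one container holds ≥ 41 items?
n = (41 − 1)·172 + 1 = 6881

By the generalised pigeonhole principle, to guarantee some box contains ≥ r objects we need more than (r − 1) · k objects total. Threshold: n = (r − 1) · k + 1. With r = 41 and k = 172: n = 40 · 172 + 1 = 6880 + 1 = 6881. For n = 6880 = 40 · 172, we can put exactly 40 objects in every box, avoiding 41 in any single one — so 6881 is tight.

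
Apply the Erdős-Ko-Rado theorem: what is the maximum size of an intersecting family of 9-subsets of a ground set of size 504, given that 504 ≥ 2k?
max |F| = C(503, 8) = 96100768924553350

The Erdős-Ko-Rado theorem states: for n ≥ 2k, an intersecting family of k-subsets of an n-element set has size at most C(n − 1, k − 1), with equality for 'star' families {A ⊆ [n] : |A| = k, i ∈ A} (fix an element i). For n = 504, k = 9: C(503, 8) = 96100768924553350.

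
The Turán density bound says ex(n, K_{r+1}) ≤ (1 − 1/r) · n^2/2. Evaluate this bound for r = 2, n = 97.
Turán density bound = (1/2) · 97^2/2 = 9409/4 ≈ 2352.25

Turán's theorem: ex(n, K_{r+1}) is achieved by the complete r-partite Turán graph T(n, r) with parts as balanced as possible, and is at most (1 − 1/r) · n^2/2. For r = 2, n = 97: the density bound is (1/2) · 9409/2 = 9409/4 ≈ 2352.25. The integer-valued extremum is e(T(97, 2)) = 2352, which is strictly less than the density bound 9409/4 since 2 ∤ 97 (the parts of T(97, 2) cannot all be equal).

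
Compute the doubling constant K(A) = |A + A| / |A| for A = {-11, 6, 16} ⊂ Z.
K = |A + A| / |A| = 6/3 = 2

Enumerate A + A = {a + b : a, b ∈ A}. With |A| = 3, there are |A|^2 = 9 ordered sum pairs; collecting distinct values, A + A = {-22, -5, 5, 12, 22, 32}, so |A + A| = 6. Thus K = 6/3 = 2. For comparison, the minimum possible |A + A| over all 3-element sets is 2·3 − 1 = 5 (so min K = 5/3), attained only by arithmetic progressions.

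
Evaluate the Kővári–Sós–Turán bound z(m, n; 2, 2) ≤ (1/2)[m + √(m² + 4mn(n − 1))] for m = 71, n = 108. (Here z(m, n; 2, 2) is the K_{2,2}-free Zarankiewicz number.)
z(71, 108; 2, 2) ≤ (1/2)[71 + √(71² + 4·71·108·107)] = (1/2)[71 + √3286945] = 941.9967

Kővári–Sós–Turán: let r_1, ..., r_71 be the row sums and z = Σ r_i the total number of 1s. Each pair of columns can share at most one row with both entries 1 (else a 2×2 all-ones block appears), so Σ_i C(r_i, 2) ≤ C(108, 2) = 5778. By convexity Σ_i C(r_i, 2) ≥ 71·C(z/71, 2) = z(z − 71)/(2·71), giving z² − 71z − 71·108·107 ≤ 0 and hence z ≤ (1/2)[71 + √(5041 + 4·820476)] = (1/2)[71 + √3286945] ≈ (1/2)(71 + 1812.9934) = 941.9967.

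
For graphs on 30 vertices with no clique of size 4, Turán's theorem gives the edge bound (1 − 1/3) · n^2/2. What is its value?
Turán density bound = (2/3) · 30^2/2 = 300

Turán's theorem: ex(n, K_{r+1}) is achieved by the complete r-partite Turán graph T(n, r) with parts as balanced as possible, and is at most (1 − 1/r) · n^2/2. For r = 3, n = 30: the density bound is (2/3) · 900/2 = 300. Since 3 ∣ 30, the Turán graph T(30, 3) has parts of equal size 10, and its edge count e(T(30, 3)) = 300 attains the density bound exactly.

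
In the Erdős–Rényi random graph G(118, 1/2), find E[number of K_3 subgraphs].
E[# K_3] = C(118, 3) · (1/2)^C(3, 2) = 266916 / 2^3 = 66729/2 = 33364.5

For each 3-subset S of vertices (there are C(118, 3) = 266916 such S), let X_S = 1 if S induces a K_3 (all C(3, 2) = 3 edges present). Then P(X_S = 1) = (1/2)^3 = 1/8. By linearity of expectation, E[# K_3] = C(118, 3) · (1/2)^3 = 266916 / 8 = 66729/2 = 33364.5.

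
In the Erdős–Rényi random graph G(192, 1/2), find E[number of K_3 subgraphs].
E[# K_3] = C(192, 3) · (1/2)^C(3, 2) = 1161280 / 2^3 = 145160

For each 3-subset S of vertices (there are C(192, 3) = 1161280 such S), let X_S = 1 if S induces a K_3 (all C(3, 2) = 3 edges present). Then P(X_S = 1) = (1/2)^3 = 1/8. By linearity of expectation, E[# K_3] = C(192, 3) · (1/2)^3 = 1161280 / 8 = 145160.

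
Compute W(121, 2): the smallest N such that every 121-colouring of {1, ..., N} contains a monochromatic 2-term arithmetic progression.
W(121, 2) = 121 + 1 = 122

A 2-term AP is any pair of integers, so a monochromatic 2-AP exists iff some colour is used at least twice. With 121 colours, the colouring i ↦ i on {1, ..., 121} uses each colour once, avoiding any monochromatic pair, so W(121, 2) > 121. For {1, ..., 122}, pigeonhole forces two integers of the same colour, which form a monochromatic 2-AP. Hence W(121, 2) = 122.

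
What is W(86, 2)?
W(86, 2) = 86 + 1 = 87

A 2-term AP is any pair of integers, so a monochromatic 2-AP exists iff some colour is used at least twice. With 86 colours, the colouring i ↦ i on {1, ..., 86} uses each colour once, avoiding any monochromatic pair, so W(86, 2) > 86. For {1, ..., 87}, pigeonhole forces two integers of the same colour, which form a monochromatic 2-AP. Hence W(86, 2) = 87.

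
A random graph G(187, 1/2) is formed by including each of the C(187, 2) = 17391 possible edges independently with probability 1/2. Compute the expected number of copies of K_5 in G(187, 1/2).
E[# K_5] = C(187, 5) · (1/2)^C(5, 2) = 1805568402 / 2^10 = 902784201/512 ≈ 1763250.392578

For each 5-subset S of vertices (there are C(187, 5) = 1805568402 such S), let X_S = 1 if S induces a K_5 (all C(5, 2) = 10 edges present). Then P(X_S = 1) = (1/2)^10 = 1/1024. By linearity of expectation, E[# K_5] = C(187, 5) · (1/2)^10 = 1805568402 / 1024 = 902784201/512 ≈ 1763250.392578.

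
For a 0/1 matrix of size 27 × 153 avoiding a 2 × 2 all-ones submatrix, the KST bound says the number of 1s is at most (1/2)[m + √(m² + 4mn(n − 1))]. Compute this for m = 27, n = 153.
z(27, 153; 2, 2) ≤ (1/2)[27 + √(27² + 4·27·153·152)] = (1/2)[27 + √2512377] = 806.024

Kővári–Sós–Turán: let r_1, ..., r_27 be the row sums and z = Σ r_i the total number of 1s. Each pair of columns can share at most one row with both entries 1 (else a 2×2 all-ones block appears), so Σ_i C(r_i, 2) ≤ C(153, 2) = 11628. By convexity Σ_i C(r_i, 2) ≥ 27·C(z/27, 2) = z(z − 27)/(2·27), giving z² − 27z − 27·153·152 ≤ 0 and hence z ≤ (1/2)[27 + √(729 + 4·627912)] = (1/2)[27 + √2512377] ≈ (1/2)(27 + 1585.0479) = 806.024.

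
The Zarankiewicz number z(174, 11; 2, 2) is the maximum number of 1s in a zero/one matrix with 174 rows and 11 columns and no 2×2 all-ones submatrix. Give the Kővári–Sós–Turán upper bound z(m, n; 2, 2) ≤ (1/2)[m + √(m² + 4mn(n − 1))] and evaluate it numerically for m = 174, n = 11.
z(174, 11; 2, 2) ≤ (1/2)[174 + √(174² + 4·174·11·10)] = (1/2)[174 + √106836] = 250.4289

Kővári–Sós–Turán: let r_1, ..., r_174 be the row sums and z = Σ r_i the total number of 1s. Each pair of columns can share at most one row with both entries 1 (else a 2×2 all-ones block appears), so Σ_i C(r_i, 2) ≤ C(11, 2) = 55. By convexity Σ_i C(r_i, 2) ≥ 174·C(z/174, 2) = z(z − 174)/(2·174), giving z² − 174z − 174·11·10 ≤ 0 and hence z ≤ (1/2)[174 + √(30276 + 4·19140)] = (1/2)[174 + √106836] ≈ (1/2)(174 + 326.8578) = 250.4289.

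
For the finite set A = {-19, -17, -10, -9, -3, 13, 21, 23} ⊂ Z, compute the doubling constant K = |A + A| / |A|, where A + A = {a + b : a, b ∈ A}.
K = |A + A| / |A| = 32/8 = 4

Enumerate A + A = {a + b : a, b ∈ A}. With |A| = 8, there are |A|^2 = 64 ordered sum pairs; collecting distinct values, A + A = {-38, -36, -34, -29, -28, -27, -26, -22, -20, -19, -18, -13, -12, -6, -4, 2, 3, 4, 6, 10, 11, 12, 13, 14, 18, 20, 26, 34, 36, 42, 44, 46}, so |A + A| = 32. Thus K = 32/8 = 4. For comparison, the minimum possible |A + A| over all 8-element sets is 2·8 − 1 = 15 (so min K = 15/8), attained only by arithmetic progressions.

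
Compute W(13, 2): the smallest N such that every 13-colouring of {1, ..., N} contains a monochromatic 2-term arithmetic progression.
W(13, 2) = 13 + 1 = 14

A 2-term AP is any pair of integers, so a monochromatic 2-AP exists iff some colour is used at least twice. With 13 colours, the colouring i ↦ i on {1, ..., 13} uses each colour once, avoiding any monochromatic pair, so W(13, 2) > 13. For {1, ..., 14}, pigeonhole forces two integers of the same colour, which form a monochromatic 2-AP. Hence W(13, 2) = 14.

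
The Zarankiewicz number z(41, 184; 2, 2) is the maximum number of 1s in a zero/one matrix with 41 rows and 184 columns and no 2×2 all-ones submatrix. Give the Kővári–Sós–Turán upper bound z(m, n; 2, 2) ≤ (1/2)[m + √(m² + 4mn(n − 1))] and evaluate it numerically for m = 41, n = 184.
z(41, 184; 2, 2) ≤ (1/2)[41 + √(41² + 4·41·184·183)] = (1/2)[41 + √5523889] = 1195.6478

Kővári–Sós–Turán: let r_1, ..., r_41 be the row sums and z = Σ r_i the total number of 1s. Each pair of columns can share at most one row with both entries 1 (else a 2×2 all-ones block appears), so Σ_i C(r_i, 2) ≤ C(184, 2) = 16836. By convexity Σ_i C(r_i, 2) ≥ 41·C(z/41, 2) = z(z − 41)/(2·41), giving z² − 41z − 41·184·183 ≤ 0 and hence z ≤ (1/2)[41 + √(1681 + 4·1380552)] = (1/2)[41 + √5523889] ≈ (1/2)(41 + 2350.2955) = 1195.6478.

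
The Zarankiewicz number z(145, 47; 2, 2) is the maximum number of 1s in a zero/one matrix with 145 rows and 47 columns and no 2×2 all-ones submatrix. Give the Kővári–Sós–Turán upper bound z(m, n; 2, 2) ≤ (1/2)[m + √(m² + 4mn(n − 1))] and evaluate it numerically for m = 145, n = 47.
z(145, 47; 2, 2) ≤ (1/2)[145 + √(145² + 4·145·47·46)] = (1/2)[145 + √1274985] = 637.0762

Kővári–Sós–Turán: let r_1, ..., r_145 be the row sums and z = Σ r_i the total number of 1s. Each pair of columns can share at most one row with both entries 1 (else a 2×2 all-ones block appears), so Σ_i C(r_i, 2) ≤ C(47, 2) = 1081. By convexity Σ_i C(r_i, 2) ≥ 145·C(z/145, 2) = z(z − 145)/(2·145), giving z² − 145z − 145·47·46 ≤ 0 and hence z ≤ (1/2)[145 + √(21025 + 4·313490)] = (1/2)[145 + √1274985] ≈ (1/2)(145 + 1129.1523) = 637.0762.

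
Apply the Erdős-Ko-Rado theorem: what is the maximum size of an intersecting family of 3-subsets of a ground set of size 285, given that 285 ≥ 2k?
max |F| = C(284, 2) = 40186

The Erdős-Ko-Rado theorem states: for n ≥ 2k, an intersecting family of k-subsets of an n-element set has size at most C(n − 1, k − 1), with equality for 'star' families {A ⊆ [n] : |A| = k, i ∈ A} (fix an element i). For n = 285, k = 3: C(284, 2) = 40186.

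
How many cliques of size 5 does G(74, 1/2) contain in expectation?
E[# K_5] = C(74, 5) · (1/2)^C(5, 2) = 16108764 / 2^10 = 4027191/256 ≈ 15731.214844

For each 5-subset S of vertices (there are C(74, 5) = 16108764 such S), let X_S = 1 if S induces a K_5 (all C(5, 2) = 10 edges present). Then P(X_S = 1) = (1/2)^10 = 1/1024. By linearity of expectation, E[# K_5] = C(74, 5) · (1/2)^10 = 16108764 / 1024 = 4027191/256 ≈ 15731.214844.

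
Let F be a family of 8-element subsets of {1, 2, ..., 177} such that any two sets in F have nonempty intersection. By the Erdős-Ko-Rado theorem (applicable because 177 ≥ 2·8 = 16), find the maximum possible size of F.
max |F| = C(176, 7) = 919790691600

Erdős-Ko-Rado (1961): when n ≥ 2k, max |F| = C(n−1, k−1). The bound is attained by the star {A : i ∈ A} for any fixed i ∈ [n]. Here C(177−1, 8−1) = C(176, 7) = 919790691600.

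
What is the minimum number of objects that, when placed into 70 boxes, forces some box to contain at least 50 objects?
n = (50 − 1)·70 + 1 = 3431

By the generalised pigeonhole principle, to guarantee some box contains ≥ r objects we need more than (r − 1) · k objects total. Threshold: n = (r − 1) · k + 1. With r = 50 and k = 70: n = 49 · 70 + 1 = 3430 + 1 = 3431. For n = 3430 = 49 · 70, we can put exactly 49 objects in every box, avoiding 50 in any single one — so 3431 is tight.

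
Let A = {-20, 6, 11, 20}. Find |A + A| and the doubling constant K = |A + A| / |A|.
K = |A + A| / |A| = 10/4 = 5/2

Enumerate A + A = {a + b : a, b ∈ A}. With |A| = 4, there are |A|^2 = 16 ordered sum pairs; collecting distinct values, A + A = {-40, -14, -9, 0, 12, 17, 22, 26, 31, 40}, so |A + A| = 10. Thus K = 10/4 = 5/2. For comparison, the minimum possible |A + A| over all 4-element sets is 2·4 − 1 = 7 (so min K = 7/4), attained only by arithmetic progressions.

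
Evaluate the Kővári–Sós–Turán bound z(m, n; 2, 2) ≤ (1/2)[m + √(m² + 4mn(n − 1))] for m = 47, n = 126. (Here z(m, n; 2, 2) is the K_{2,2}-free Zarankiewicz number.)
z(47, 126; 2, 2) ≤ (1/2)[47 + √(47² + 4·47·126·125)] = (1/2)[47 + √2963209] = 884.1987

Kővári–Sós–Turán: let r_1, ..., r_47 be the row sums and z = Σ r_i the total number of 1s. Each pair of columns can share at most one row with both entries 1 (else a 2×2 all-ones block appears), so Σ_i C(r_i, 2) ≤ C(126, 2) = 7875. By convexity Σ_i C(r_i, 2) ≥ 47·C(z/47, 2) = z(z − 47)/(2·47), giving z² − 47z − 47·126·125 ≤ 0 and hence z ≤ (1/2)[47 + √(2209 + 4·740250)] = (1/2)[47 + √2963209] ≈ (1/2)(47 + 1721.3974) = 884.1987.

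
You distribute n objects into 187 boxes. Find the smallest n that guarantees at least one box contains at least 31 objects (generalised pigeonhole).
n = (31 − 1)·187 + 1 = 5611

By the generalised pigeonhole principle, to guarantee some box contains ≥ r objects we need more than (r − 1) · k objects total. Threshold: n = (r − 1) · k + 1. With r = 31 and k = 187: n = 30 · 187 + 1 = 5610 + 1 = 5611. For n = 5610 = 30 · 187, we can put exactly 30 objects in every box, avoiding 31 in any single one — so 5611 is tight.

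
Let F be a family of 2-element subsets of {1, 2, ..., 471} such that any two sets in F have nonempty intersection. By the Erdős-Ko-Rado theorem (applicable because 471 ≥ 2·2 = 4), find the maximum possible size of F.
max |F| = C(470, 1) = 470

Erdős-Ko-Rado (1961): when n ≥ 2k, max |F| = C(n−1, k−1). The bound is attained by the star {A : i ∈ A} for any fixed i ∈ [n]. Here C(471−1, 2−1) = C(470, 1) = 470.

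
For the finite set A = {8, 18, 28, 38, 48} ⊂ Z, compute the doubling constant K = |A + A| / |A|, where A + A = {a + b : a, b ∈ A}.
K = |A + A| / |A| = 9/5

Enumerate A + A = {a + b : a, b ∈ A}. With |A| = 5, there are |A|^2 = 25 ordered sum pairs; collecting distinct values, A + A = {16, 26, 36, 46, 56, 66, 76, 86, 96}, so |A + A| = 9. Thus K = 9/5. Here |A + A| = 2|A| − 1 = 9, the minimum possible — so K = 9/5 is minimal, which holds iff A is an arithmetic progression.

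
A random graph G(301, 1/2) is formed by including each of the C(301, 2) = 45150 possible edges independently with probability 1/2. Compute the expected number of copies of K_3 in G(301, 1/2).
E[# K_3] = C(301, 3) · (1/2)^C(3, 2) = 4499950 / 2^3 = 2249975/4 = 562493.75

For each 3-subset S of vertices (there are C(301, 3) = 4499950 such S), let X_S = 1 if S induces a K_3 (all C(3, 2) = 3 edges present). Then P(X_S = 1) = (1/2)^3 = 1/8. By linearity of expectation, E[# K_3] = C(301, 3) · (1/2)^3 = 4499950 / 8 = 2249975/4 = 562493.75.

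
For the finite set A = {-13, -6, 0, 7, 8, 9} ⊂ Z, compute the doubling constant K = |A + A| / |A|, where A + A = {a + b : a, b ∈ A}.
K = |A + A| / |A| = 19/6

Enumerate A + A = {a + b : a, b ∈ A}. With |A| = 6, there are |A|^2 = 36 ordered sum pairs; collecting distinct values, A + A = {-26, -19, -13, -12, -6, -5, -4, 0, 1, 2, 3, 7, 8, 9, 14, 15, 16, 17, 18}, so |A + A| = 19. Thus K = 19/6. For comparison, the minimum possible |A + A| over all 6-element sets is 2·6 − 1 = 11 (so min K = 11/6), attained only by arithmetic progressions.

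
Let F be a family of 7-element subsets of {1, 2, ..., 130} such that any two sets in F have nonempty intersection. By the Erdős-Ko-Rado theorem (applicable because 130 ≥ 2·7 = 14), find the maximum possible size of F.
max |F| = C(129, 6) = 5688177600

Erdős-Ko-Rado (1961): when n ≥ 2k, max |F| = C(n−1, k−1). The bound is attained by the star {A : i ∈ A} for any fixed i ∈ [n]. Here C(130−1, 7−1) = C(129, 6) = 5688177600.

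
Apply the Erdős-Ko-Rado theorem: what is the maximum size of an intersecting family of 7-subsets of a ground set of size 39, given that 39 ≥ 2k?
max |F| = C(38, 6) = 2760681

The Erdős-Ko-Rado theorem states: for n ≥ 2k, an intersecting family of k-subsets of an n-element set has size at most C(n − 1, k − 1), with equality for 'star' families {A ⊆ [n] : |A| = k, i ∈ A} (fix an element i). For n = 39, k = 7: C(38, 6) = 2760681.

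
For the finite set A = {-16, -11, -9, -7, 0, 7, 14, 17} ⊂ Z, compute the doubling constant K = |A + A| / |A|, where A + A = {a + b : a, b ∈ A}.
K = |A + A| / |A| = 29/8

Enumerate A + A = {a + b : a, b ∈ A}. With |A| = 8, there are |A|^2 = 64 ordered sum pairs; collecting distinct values, A + A = {-32, -27, -25, -23, -22, -20, -18, -16, -14, -11, -9, -7, -4, -2, 0, 1, 3, 5, 6, 7, 8, 10, 14, 17, 21, 24, 28, 31, 34}, so |A + A| = 29. Thus K = 29/8. For comparison, the minimum possible |A + A| over all 8-element sets is 2·8 − 1 = 15 (so min K = 15/8), attained only by arithmetic progressions.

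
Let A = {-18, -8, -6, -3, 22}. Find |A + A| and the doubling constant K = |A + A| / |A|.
K = |A + A| / |A| = 15/5 = 3

Enumerate A + A = {a + b : a, b ∈ A}. With |A| = 5, there are |A|^2 = 25 ordered sum pairs; collecting distinct values, A + A = {-36, -26, -24, -21, -16, -14, -12, -11, -9, -6, 4, 14, 16, 19, 44}, so |A + A| = 15. Thus K = 15/5 = 3. For comparison, the minimum possible |A + A| over all 5-element sets is 2·5 − 1 = 9 (so min K = 9/5), attained only by arithmetic progressions.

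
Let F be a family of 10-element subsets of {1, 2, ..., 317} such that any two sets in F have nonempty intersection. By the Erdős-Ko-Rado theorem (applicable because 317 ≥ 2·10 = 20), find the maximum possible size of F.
max |F| = C(316, 9) = 77178167390263940

The Erdős-Ko-Rado theorem states: for n ≥ 2k, an intersecting family of k-subsets of an n-element set has size at most C(n − 1, k − 1), with equality for 'star' families {A ⊆ [n] : |A| = k, i ∈ A} (fix an element i). For n = 317, k = 10: C(316, 9) = 77178167390263940.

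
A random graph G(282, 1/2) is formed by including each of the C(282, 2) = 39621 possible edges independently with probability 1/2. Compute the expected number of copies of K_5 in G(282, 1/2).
E[# K_5] = C(282, 5) · (1/2)^C(5, 2) = 14341058676 / 2^10 = 3585264669/256 ≈ 14004940.113281

For each 5-subset S of vertices (there are C(282, 5) = 14341058676 such S), let X_S = 1 if S induces a K_5 (all C(5, 2) = 10 edges present). Then P(X_S = 1) = (1/2)^10 = 1/1024. By linearity of expectation, E[# K_5] = C(282, 5) · (1/2)^10 = 14341058676 / 1024 = 3585264669/256 ≈ 14004940.113281.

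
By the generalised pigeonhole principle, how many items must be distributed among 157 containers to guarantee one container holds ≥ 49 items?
n = (49 − 1)·157 + 1 = 7537

By the generalised pigeonhole principle, to guarantee some box contains ≥ r objects we need more than (r − 1) · k objects total. Threshold: n = (r − 1) · k + 1. With r = 49 and k = 157: n = 48 · 157 + 1 = 7536 + 1 = 7537. For n = 7536 = 48 · 157, we can put exactly 48 objects in every box, avoiding 49 in any single one — so 7537 is tight.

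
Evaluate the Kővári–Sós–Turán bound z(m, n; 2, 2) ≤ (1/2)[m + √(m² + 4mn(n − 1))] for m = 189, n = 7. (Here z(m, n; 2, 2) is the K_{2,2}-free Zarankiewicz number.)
z(189, 7; 2, 2) ≤ (1/2)[189 + √(189² + 4·189·7·6)] = (1/2)[189 + √67473] = 224.3778

Kővári–Sós–Turán: let r_1, ..., r_189 be the row sums and z = Σ r_i the total number of 1s. Each pair of columns can share at most one row with both entries 1 (else a 2×2 all-ones block appears), so Σ_i C(r_i, 2) ≤ C(7, 2) = 21. By convexity Σ_i C(r_i, 2) ≥ 189·C(z/189, 2) = z(z − 189)/(2·189), giving z² − 189z − 189·7·6 ≤ 0 and hence z ≤ (1/2)[189 + √(35721 + 4·7938)] = (1/2)[189 + √67473] ≈ (1/2)(189 + 259.7557) = 224.3778.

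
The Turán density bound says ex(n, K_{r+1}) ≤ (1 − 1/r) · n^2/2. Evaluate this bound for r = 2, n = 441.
Turán density bound = (1/2) · 441^2/2 = 194481/4 ≈ 48620.25

Turán's theorem: ex(n, K_{r+1}) is achieved by the complete r-partite Turán graph T(n, r) with parts as balanced as possible, and is at most (1 − 1/r) · n^2/2. For r = 2, n = 441: the density bound is (1/2) · 194481/2 = 194481/4 ≈ 48620.25. The integer-valued extremum is e(T(441, 2)) = 48620, which is strictly less than the density bound 194481/4 since 2 ∤ 441 (the parts of T(441, 2) cannot all be equal).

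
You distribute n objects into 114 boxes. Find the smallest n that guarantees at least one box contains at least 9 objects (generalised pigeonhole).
n = (9 − 1)·114 + 1 = 913

By the generalised pigeonhole principle, to guarantee some box contains ≥ r objects we need more than (r − 1) · k objects total. Threshold: n = (r − 1) · k + 1. With r = 9 and k = 114: n = 8 · 114 + 1 = 912 + 1 = 913. For n = 912 = 8 · 114, we can put exactly 8 objects in every box, avoiding 9 in any single one — so 913 is tight.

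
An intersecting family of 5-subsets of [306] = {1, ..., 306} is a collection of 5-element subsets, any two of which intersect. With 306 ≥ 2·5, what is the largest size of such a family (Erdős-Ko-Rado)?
max |F| = C(305, 4) = 353518180

The Erdős-Ko-Rado theorem states: for n ≥ 2k, an intersecting family of k-subsets of an n-element set has size at most C(n − 1, k − 1), with equality for 'star' families {A ⊆ [n] : |A| = k, i ∈ A} (fix an element i). For n = 306, k = 5: C(305, 4) = 353518180.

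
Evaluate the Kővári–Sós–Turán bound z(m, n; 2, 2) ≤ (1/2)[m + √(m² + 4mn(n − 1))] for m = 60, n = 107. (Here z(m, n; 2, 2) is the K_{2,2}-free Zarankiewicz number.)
z(60, 107; 2, 2) ≤ (1/2)[60 + √(60² + 4·60·107·106)] = (1/2)[60 + √2725680] = 855.4817

Kővári–Sós–Turán: let r_1, ..., r_60 be the row sums and z = Σ r_i the total number of 1s. Each pair of columns can share at most one row with both entries 1 (else a 2×2 all-ones block appears), so Σ_i C(r_i, 2) ≤ C(107, 2) = 5671. By convexity Σ_i C(r_i, 2) ≥ 60·C(z/60, 2) = z(z − 60)/(2·60), giving z² − 60z − 60·107·106 ≤ 0 and hence z ≤ (1/2)[60 + √(3600 + 4·680520)] = (1/2)[60 + √2725680] ≈ (1/2)(60 + 1650.9634) = 855.4817.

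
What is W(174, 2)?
W(174, 2) = 174 + 1 = 175

A 2-term AP is any pair of integers, so a monochromatic 2-AP exists iff some colour is used at least twice. With 174 colours, the colouring i ↦ i on {1, ..., 174} uses each colour once, avoiding any monochromatic pair, so W(174, 2) > 174. For {1, ..., 175}, pigeonhole forces two integers of the same colour, which form a monochromatic 2-AP. Hence W(174, 2) = 175.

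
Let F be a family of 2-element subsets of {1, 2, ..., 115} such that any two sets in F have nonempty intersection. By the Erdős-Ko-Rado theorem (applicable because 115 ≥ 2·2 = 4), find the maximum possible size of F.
max |F| = C(114, 1) = 114

Erdős-Ko-Rado (1961): when n ≥ 2k, max |F| = C(n−1, k−1). The bound is attained by the star {A : i ∈ A} for any fixed i ∈ [n]. Here C(115−1, 2−1) = C(114, 1) = 114.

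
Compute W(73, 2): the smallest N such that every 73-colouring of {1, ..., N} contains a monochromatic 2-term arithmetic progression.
W(73, 2) = 73 + 1 = 74

A 2-term AP is any pair of integers, so a monochromatic 2-AP exists iff some colour is used at least twice. With 73 colours, the colouring i ↦ i on {1, ..., 73} uses each colour once, avoiding any monochromatic pair, so W(73, 2) > 73. For {1, ..., 74}, pigeonhole forces two integers of the same colour, which form a monochromatic 2-AP. Hence W(73, 2) = 74.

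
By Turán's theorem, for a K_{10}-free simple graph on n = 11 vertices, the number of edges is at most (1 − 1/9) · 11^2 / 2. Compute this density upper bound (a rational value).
Turán density bound = (8/9) · 11^2/2 = 484/9 ≈ 53.7778

Turán's theorem: ex(n, K_{r+1}) is achieved by the complete r-partite Turán graph T(n, r) with parts as balanced as possible, and is at most (1 − 1/r) · n^2/2. For r = 9, n = 11: the density bound is (8/9) · 121/2 = 484/9 ≈ 53.7778. The integer-valued extremum is e(T(11, 9)) = 53, which is strictly less than the density bound 484/9 since 9 ∤ 11 (the parts of T(11, 9) cannot all be equal).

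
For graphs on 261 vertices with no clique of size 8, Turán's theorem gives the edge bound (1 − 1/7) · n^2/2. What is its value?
Turán density bound = (6/7) · 261^2/2 = 204363/7 ≈ 29194.7143

Turán's theorem: ex(n, K_{r+1}) is achieved by the complete r-partite Turán graph T(n, r) with parts as balanced as possible, and is at most (1 − 1/r) · n^2/2. For r = 7, n = 261: the density bound is (6/7) · 68121/2 = 204363/7 ≈ 29194.7143. The integer-valued extremum is e(T(261, 7)) = 29194, which is strictly less than the density bound 204363/7 since 7 ∤ 261 (the parts of T(261, 7) cannot all be equal).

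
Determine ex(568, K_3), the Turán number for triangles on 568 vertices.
ex(568, K_3) = ⌊568^2/4⌋ = 80656

Mantel (1907): a triangle-free graph on n vertices has at most ⌊n^2/4⌋ edges, with equality for the complete bipartite graph K_{⌊n/2⌋, ⌈n/2⌉}. For n = 568: ⌊568^2/4⌋ = ⌊322624/4⌋ = 80656. The extremal graph is K_{284, 284}, which has 284·284 = 80656 edges.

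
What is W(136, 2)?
W(136, 2) = 136 + 1 = 137

A 2-term AP is any pair of integers, so a monochromatic 2-AP exists iff some colour is used at least twice. With 136 colours, the colouring i ↦ i on {1, ..., 136} uses each colour once, avoiding any monochromatic pair, so W(136, 2) > 136. For {1, ..., 137}, pigeonhole forces two integers of the same colour, which form a monochromatic 2-AP. Hence W(136, 2) = 137.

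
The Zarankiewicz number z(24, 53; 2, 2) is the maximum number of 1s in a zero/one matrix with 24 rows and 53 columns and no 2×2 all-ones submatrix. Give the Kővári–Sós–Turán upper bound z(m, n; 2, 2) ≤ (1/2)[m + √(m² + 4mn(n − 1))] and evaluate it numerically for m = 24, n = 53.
z(24, 53; 2, 2) ≤ (1/2)[24 + √(24² + 4·24·53·52)] = (1/2)[24 + √265152] = 269.4646

Kővári–Sós–Turán: let r_1, ..., r_24 be the row sums and z = Σ r_i the total number of 1s. Each pair of columns can share at most one row with both entries 1 (else a 2×2 all-ones block appears), so Σ_i C(r_i, 2) ≤ C(53, 2) = 1378. By convexity Σ_i C(r_i, 2) ≥ 24·C(z/24, 2) = z(z − 24)/(2·24), giving z² − 24z − 24·53·52 ≤ 0 and hence z ≤ (1/2)[24 + √(576 + 4·66144)] = (1/2)[24 + √265152] ≈ (1/2)(24 + 514.9291) = 269.4646.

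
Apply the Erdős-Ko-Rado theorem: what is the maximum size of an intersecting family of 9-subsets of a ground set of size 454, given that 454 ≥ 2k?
max |F| = C(453, 8) = 41330618640071640

Erdős-Ko-Rado (1961): when n ≥ 2k, max |F| = C(n−1, k−1). The bound is attained by the star {A : i ∈ A} for any fixed i ∈ [n]. Here C(454−1, 9−1) = C(453, 8) = 41330618640071640.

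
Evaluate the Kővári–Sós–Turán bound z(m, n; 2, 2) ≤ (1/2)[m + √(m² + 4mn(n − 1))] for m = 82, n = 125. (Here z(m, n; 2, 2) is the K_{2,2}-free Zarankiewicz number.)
z(82, 125; 2, 2) ≤ (1/2)[82 + √(82² + 4·82·125·124)] = (1/2)[82 + √5090724] = 1169.1316

Kővári–Sós–Turán: let r_1, ..., r_82 be the row sums and z = Σ r_i the total number of 1s. Each pair of columns can share at most one row with both entries 1 (else a 2×2 all-ones block appears), so Σ_i C(r_i, 2) ≤ C(125, 2) = 7750. By convexity Σ_i C(r_i, 2) ≥ 82·C(z/82, 2) = z(z − 82)/(2·82), giving z² − 82z − 82·125·124 ≤ 0 and hence z ≤ (1/2)[82 + √(6724 + 4·1271000)] = (1/2)[82 + √5090724] ≈ (1/2)(82 + 2256.2633) = 1169.1316.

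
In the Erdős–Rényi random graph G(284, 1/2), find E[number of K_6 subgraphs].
E[# K_6] = C(284, 6) · (1/2)^C(6, 2) = 691018925604 / 2^15 = 172754731401/8192 ≈ 21088224.047974

For each 6-subset S of vertices (there are C(284, 6) = 691018925604 such S), let X_S = 1 if S induces a K_6 (all C(6, 2) = 15 edges present). Then P(X_S = 1) = (1/2)^15 = 1/32768. By linearity of expectation, E[# K_6] = C(284, 6) · (1/2)^15 = 691018925604 / 32768 = 172754731401/8192 ≈ 21088224.047974.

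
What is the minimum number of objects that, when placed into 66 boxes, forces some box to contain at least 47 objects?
n = (47 − 1)·66 + 1 = 3037

By the generalised pigeonhole principle, to guarantee some box contains ≥ r objects we need more than (r − 1) · k objects total. Threshold: n = (r − 1) · k + 1. With r = 47 and k = 66: n = 46 · 66 + 1 = 3036 + 1 = 3037. For n = 3036 = 46 · 66, we can put exactly 46 objects in every box, avoiding 47 in any single one — so 3037 is tight.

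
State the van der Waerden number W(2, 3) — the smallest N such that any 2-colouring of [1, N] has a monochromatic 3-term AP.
W(2, 3) = 9

Lower bound: the 2-colouring RRBBRRBB of {1, ..., 8} (R at positions {1, 2, 5, 6}, B at {3, 4, 7, 8}) contains no monochromatic 3-term AP, so W(2, 3) > 8. Upper bound: a case analysis on any 2-colouring of {1, ..., 9} forces such an AP. Hence W(2, 3) = 9.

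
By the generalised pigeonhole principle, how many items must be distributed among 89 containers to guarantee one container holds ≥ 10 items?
n = (10 − 1)·89 + 1 = 802

By the generalised pigeonhole principle, to guarantee some box contains ≥ r objects we need more than (r − 1) · k objects total. Threshold: n = (r − 1) · k + 1. With r = 10 and k = 89: n = 9 · 89 + 1 = 801 + 1 = 802. For n = 801 = 9 · 89, we can put exactly 9 objects in every box, avoiding 10 in any single one — so 802 is tight.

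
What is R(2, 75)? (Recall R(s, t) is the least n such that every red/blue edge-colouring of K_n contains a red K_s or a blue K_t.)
R(2, 75) = 75

R(2, k) = k for all k ≥ 2: in a 2-colouring of K_k, either some edge is red (a red K_2) or all edges are blue (a blue K_k). And K_{74} coloured all-blue has no blue K_75, so R(2, 75) > 74. Hence R(2, 75) = 75.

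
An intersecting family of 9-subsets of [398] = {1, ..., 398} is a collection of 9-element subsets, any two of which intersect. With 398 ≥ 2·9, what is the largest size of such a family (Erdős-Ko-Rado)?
max |F| = C(397, 8) = 14255369164931895

Erdős-Ko-Rado (1961): when n ≥ 2k, max |F| = C(n−1, k−1). The bound is attained by the star {A : i ∈ A} for any fixed i ∈ [n]. Here C(398−1, 9−1) = C(397, 8) = 14255369164931895.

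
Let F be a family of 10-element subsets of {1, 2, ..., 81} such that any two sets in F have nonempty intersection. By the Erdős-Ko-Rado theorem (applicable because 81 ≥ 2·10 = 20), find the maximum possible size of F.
max |F| = C(80, 9) = 231900297200

Erdős-Ko-Rado (1961): when n ≥ 2k, max |F| = C(n−1, k−1). The bound is attained by the star {A : i ∈ A} for any fixed i ∈ [n]. Here C(81−1, 10−1) = C(80, 9) = 231900297200.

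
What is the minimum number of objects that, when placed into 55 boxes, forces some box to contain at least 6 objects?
n = (6 − 1)·55 + 1 = 276

By the generalised pigeonhole principle, to guarantee some box contains ≥ r objects we need more than (r − 1) · k objects total. Threshold: n = (r − 1) · k + 1. With r = 6 and k = 55: n = 5 · 55 + 1 = 275 + 1 = 276. For n = 275 = 5 · 55, we can put exactly 5 objects in every box, avoiding 6 in any single one — so 276 is tight.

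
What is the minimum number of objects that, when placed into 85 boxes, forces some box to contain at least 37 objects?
n = (37 − 1)·85 + 1 = 3061

By the generalised pigeonhole principle, to guarantee some box contains ≥ r objects we need more than (r − 1) · k objects total. Threshold: n = (r − 1) · k + 1. With r = 37 and k = 85: n = 36 · 85 + 1 = 3060 + 1 = 3061. For n = 3060 = 36 · 85, we can put exactly 36 objects in every box, avoiding 37 in any single one — so 3061 is tight.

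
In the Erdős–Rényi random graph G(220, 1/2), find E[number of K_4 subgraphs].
E[# K_4] = C(220, 4) · (1/2)^C(4, 2) = 94966795 / 2^6 = 1483856.171875

For each 4-subset S of vertices (there are C(220, 4) = 94966795 such S), let X_S = 1 if S induces a K_4 (all C(4, 2) = 6 edges present). Then P(X_S = 1) = (1/2)^6 = 1/64. By linearity of expectation, E[# K_4] = C(220, 4) · (1/2)^6 = 94966795 / 64 = 1483856.171875.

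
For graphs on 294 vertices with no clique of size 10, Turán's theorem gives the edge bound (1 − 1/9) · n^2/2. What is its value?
Turán density bound = (8/9) · 294^2/2 = 38416

Turán's theorem: ex(n, K_{r+1}) is achieved by the complete r-partite Turán graph T(n, r) with parts as balanced as possible, and is at most (1 − 1/r) · n^2/2. For r = 9, n = 294: the density bound is (8/9) · 86436/2 = 38416. The integer-valued extremum is e(T(294, 9)) = 38415, which is strictly less than the density bound 38416 since 9 ∤ 294 (the parts of T(294, 9) cannot all be equal).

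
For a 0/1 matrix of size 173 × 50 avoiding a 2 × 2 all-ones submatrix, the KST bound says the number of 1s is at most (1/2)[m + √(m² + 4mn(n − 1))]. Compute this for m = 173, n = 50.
z(173, 50; 2, 2) ≤ (1/2)[173 + √(173² + 4·173·50·49)] = (1/2)[173 + √1725329] = 743.2589

Kővári–Sós–Turán: let r_1, ..., r_173 be the row sums and z = Σ r_i the total number of 1s. Each pair of columns can share at most one row with both entries 1 (else a 2×2 all-ones block appears), so Σ_i C(r_i, 2) ≤ C(50, 2) = 1225. By convexity Σ_i C(r_i, 2) ≥ 173·C(z/173, 2) = z(z − 173)/(2·173), giving z² − 173z − 173·50·49 ≤ 0 and hence z ≤ (1/2)[173 + √(29929 + 4·423850)] = (1/2)[173 + √1725329] ≈ (1/2)(173 + 1313.5178) = 743.2589.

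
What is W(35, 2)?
W(35, 2) = 35 + 1 = 36

A 2-term AP is any pair of integers, so a monochromatic 2-AP exists iff some colour is used at least twice. With 35 colours, the colouring i ↦ i on {1, ..., 35} uses each colour once, avoiding any monochromatic pair, so W(35, 2) > 35. For {1, ..., 36}, pigeonhole forces two integers of the same colour, which form a monochromatic 2-AP. Hence W(35, 2) = 36.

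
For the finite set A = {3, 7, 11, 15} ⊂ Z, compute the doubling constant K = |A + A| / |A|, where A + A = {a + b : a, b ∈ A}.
K = |A + A| / |A| = 7/4

Enumerate A + A = {a + b : a, b ∈ A}. With |A| = 4, there are |A|^2 = 16 ordered sum pairs; collecting distinct values, A + A = {6, 10, 14, 18, 22, 26, 30}, so |A + A| = 7. Thus K = 7/4. Here |A + A| = 2|A| − 1 = 7, the minimum possible — so K = 7/4 is minimal, which holds iff A is an arithmetic progression.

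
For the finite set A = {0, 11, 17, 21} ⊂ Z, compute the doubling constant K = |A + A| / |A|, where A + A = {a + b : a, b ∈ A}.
K = |A + A| / |A| = 10/4 = 5/2

Enumerate A + A = {a + b : a, b ∈ A}. With |A| = 4, there are |A|^2 = 16 ordered sum pairs; collecting distinct values, A + A = {0, 11, 17, 21, 22, 28, 32, 34, 38, 42}, so |A + A| = 10. Thus K = 10/4 = 5/2. For comparison, the minimum possible |A + A| over all 4-element sets is 2·4 − 1 = 7 (so min K = 7/4), attained only by arithmetic progressions.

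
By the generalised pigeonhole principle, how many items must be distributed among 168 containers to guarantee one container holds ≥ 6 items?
n = (6 − 1)·168 + 1 = 841

By the generalised pigeonhole principle, to guarantee some box contains ≥ r objects we need more than (r − 1) · k objects total. Threshold: n = (r − 1) · k + 1. With r = 6 and k = 168: n = 5 · 168 + 1 = 840 + 1 = 841. For n = 840 = 5 · 168, we can put exactly 5 objects in every box, avoiding 6 in any single one — so 841 is tight.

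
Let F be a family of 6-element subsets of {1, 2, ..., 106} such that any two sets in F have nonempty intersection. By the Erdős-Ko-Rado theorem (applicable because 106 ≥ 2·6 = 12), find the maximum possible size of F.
max |F| = C(105, 5) = 96560646

Erdős-Ko-Rado (1961): when n ≥ 2k, max |F| = C(n−1, k−1). The bound is attained by the star {A : i ∈ A} for any fixed i ∈ [n]. Here C(106−1, 6−1) = C(105, 5) = 96560646.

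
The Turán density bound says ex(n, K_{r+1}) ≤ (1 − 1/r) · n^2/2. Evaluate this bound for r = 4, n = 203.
Turán density bound = (3/4) · 203^2/2 = 123627/8 ≈ 15453.375

Turán's theorem: ex(n, K_{r+1}) is achieved by the complete r-partite Turán graph T(n, r) with parts as balanced as possible, and is at most (1 − 1/r) · n^2/2. For r = 4, n = 203: the density bound is (3/4) · 41209/2 = 123627/8 ≈ 15453.375. The integer-valued extremum is e(T(203, 4)) = 15453, which is strictly less than the density bound 123627/8 since 4 ∤ 203 (the parts of T(203, 4) cannot all be equal).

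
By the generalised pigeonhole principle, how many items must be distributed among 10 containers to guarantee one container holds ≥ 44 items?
n = (44 − 1)·10 + 1 = 431

By the generalised pigeonhole principle, to guarantee some box contains ≥ r objects we need more than (r − 1) · k objects total. Threshold: n = (r − 1) · k + 1. With r = 44 and k = 10: n = 43 · 10 + 1 = 430 + 1 = 431. For n = 430 = 43 · 10, we can put exactly 43 objects in every box, avoiding 44 in any single one — so 431 is tight.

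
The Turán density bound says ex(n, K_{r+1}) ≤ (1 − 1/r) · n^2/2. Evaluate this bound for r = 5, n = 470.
Turán density bound = (4/5) · 470^2/2 = 88360

Turán's theorem: ex(n, K_{r+1}) is achieved by the complete r-partite Turán graph T(n, r) with parts as balanced as possible, and is at most (1 − 1/r) · n^2/2. For r = 5, n = 470: the density bound is (4/5) · 220900/2 = 88360. Since 5 ∣ 470, the Turán graph T(470, 5) has parts of equal size 94, and its edge count e(T(470, 5)) = 88360 attains the density bound exactly.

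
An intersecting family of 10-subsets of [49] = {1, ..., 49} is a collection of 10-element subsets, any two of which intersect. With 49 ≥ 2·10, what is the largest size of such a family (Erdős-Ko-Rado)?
max |F| = C(48, 9) = 1677106640

The Erdős-Ko-Rado theorem states: for n ≥ 2k, an intersecting family of k-subsets of an n-element set has size at most C(n − 1, k − 1), with equality for 'star' families {A ⊆ [n] : |A| = k, i ∈ A} (fix an element i). For n = 49, k = 10: C(48, 9) = 1677106640.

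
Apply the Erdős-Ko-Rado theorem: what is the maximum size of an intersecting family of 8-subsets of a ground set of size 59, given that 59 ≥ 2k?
max |F| = C(58, 7) = 300674088

Erdős-Ko-Rado (1961): when n ≥ 2k, max |F| = C(n−1, k−1). The bound is attained by the star {A : i ∈ A} for any fixed i ∈ [n]. Here C(59−1, 8−1) = C(58, 7) = 300674088.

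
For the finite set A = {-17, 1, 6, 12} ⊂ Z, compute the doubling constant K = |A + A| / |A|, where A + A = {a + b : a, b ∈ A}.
K = |A + A| / |A| = 10/4 = 5/2

Enumerate A + A = {a + b : a, b ∈ A}. With |A| = 4, there are |A|^2 = 16 ordered sum pairs; collecting distinct values, A + A = {-34, -16, -11, -5, 2, 7, 12, 13, 18, 24}, so |A + A| = 10. Thus K = 10/4 = 5/2. For comparison, the minimum possible |A + A| over all 4-element sets is 2·4 − 1 = 7 (so min K = 7/4), attained only by arithmetic progressions.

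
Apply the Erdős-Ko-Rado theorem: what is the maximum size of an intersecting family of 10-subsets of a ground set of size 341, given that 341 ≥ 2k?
max |F| = C(340, 9) = 150374796272229880

The Erdős-Ko-Rado theorem states: for n ≥ 2k, an intersecting family of k-subsets of an n-element set has size at most C(n − 1, k − 1), with equality for 'star' families {A ⊆ [n] : |A| = k, i ∈ A} (fix an element i). For n = 341, k = 10: C(340, 9) = 150374796272229880.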